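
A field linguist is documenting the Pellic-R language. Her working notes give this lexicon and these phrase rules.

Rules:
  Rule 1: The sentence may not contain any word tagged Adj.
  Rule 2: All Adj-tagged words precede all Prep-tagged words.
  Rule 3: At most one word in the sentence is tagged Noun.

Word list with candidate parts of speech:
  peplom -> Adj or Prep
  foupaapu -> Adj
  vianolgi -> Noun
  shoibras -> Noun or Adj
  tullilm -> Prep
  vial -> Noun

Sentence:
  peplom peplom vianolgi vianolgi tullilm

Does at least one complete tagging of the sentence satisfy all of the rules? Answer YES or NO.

Candidates per position — 1:peplom {Adj,Prep}; 2:peplom {Adj,Prep}; 3:vianolgi {Noun}; 4:vianolgi {Noun}; 5:tullilm {Prep}.
Rule 3 cannot be satisfied by any choice of tags from the lexicon.
So there is no consistent tagging.

NO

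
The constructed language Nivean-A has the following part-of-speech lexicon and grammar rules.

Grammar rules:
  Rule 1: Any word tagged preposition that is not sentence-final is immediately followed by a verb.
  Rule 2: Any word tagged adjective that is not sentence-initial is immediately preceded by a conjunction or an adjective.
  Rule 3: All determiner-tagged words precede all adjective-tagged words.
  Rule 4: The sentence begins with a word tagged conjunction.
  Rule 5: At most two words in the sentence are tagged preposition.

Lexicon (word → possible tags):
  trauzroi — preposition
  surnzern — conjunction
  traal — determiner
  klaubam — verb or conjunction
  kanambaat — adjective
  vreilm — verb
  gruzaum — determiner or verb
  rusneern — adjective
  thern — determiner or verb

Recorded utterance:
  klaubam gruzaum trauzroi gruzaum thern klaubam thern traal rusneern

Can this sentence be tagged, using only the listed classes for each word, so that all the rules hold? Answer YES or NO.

NO

Candidates per position — 1:klaubam {verb,conjunction}; 2:gruzaum {determiner,verb}; 3:trauzroi {preposition}; 4:gruzaum {determiner,verb}; 5:thern {determiner,verb}; 6:klaubam {verb,conjunction}; 7:thern {determiner,verb}; 8:traal {determiner}; 9:rusneern {adjective}.
Rule 2 cannot be satisfied by any choice of tags from the lexicon.
So there is no consistent tagging.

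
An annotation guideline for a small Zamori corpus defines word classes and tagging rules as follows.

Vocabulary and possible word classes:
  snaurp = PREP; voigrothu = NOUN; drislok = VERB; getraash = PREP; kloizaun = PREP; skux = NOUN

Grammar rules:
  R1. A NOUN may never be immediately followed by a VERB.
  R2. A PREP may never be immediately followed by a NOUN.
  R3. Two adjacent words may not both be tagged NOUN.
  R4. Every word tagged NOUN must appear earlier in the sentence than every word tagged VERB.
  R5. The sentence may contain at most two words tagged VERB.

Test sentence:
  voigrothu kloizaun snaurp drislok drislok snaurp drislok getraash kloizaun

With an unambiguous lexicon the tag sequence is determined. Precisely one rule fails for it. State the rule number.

5

Fixed tagging: NOUN PREP PREP VERB VERB PREP VERB PREP PREP.
Rule check: R1 holds, R2 holds, R3 holds, R4 holds, R5 violated.
Only rule 5 fails.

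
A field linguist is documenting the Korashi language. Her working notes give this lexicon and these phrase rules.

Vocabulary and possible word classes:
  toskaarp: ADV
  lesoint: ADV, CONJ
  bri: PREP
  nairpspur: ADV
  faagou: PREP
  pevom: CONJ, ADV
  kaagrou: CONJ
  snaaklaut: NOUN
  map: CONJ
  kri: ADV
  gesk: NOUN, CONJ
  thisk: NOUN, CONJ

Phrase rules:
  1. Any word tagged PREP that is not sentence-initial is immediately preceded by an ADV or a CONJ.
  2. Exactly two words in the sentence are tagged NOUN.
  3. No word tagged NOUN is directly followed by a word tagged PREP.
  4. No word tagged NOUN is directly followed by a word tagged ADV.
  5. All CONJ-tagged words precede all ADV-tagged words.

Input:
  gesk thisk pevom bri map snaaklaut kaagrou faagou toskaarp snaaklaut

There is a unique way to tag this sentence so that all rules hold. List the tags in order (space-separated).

Candidates per position — 1:gesk {NOUN,CONJ}; 2:thisk {NOUN,CONJ}; 3:pevom {CONJ,ADV}; 4:bri {PREP}; 5:map {CONJ}; 6:snaaklaut {NOUN}; 7:kaagrou {CONJ}; 8:faagou {PREP}; 9:toskaarp {ADV}; 10:snaaklaut {NOUN}.
Position 1: tagging it NOUN would leave rule 2 unsatisfiable, so it must be CONJ.
Position 2: tagging it NOUN would leave rule 2 unsatisfiable, so it must be CONJ.
Position 3: tagging it ADV would leave rule 5 unsatisfiable, so it must be CONJ.
The only consistent sequence is: CONJ CONJ CONJ PREP CONJ NOUN CONJ PREP ADV NOUN.
Checking: rule 1 ✓; rule 2 ✓; rule 3 ✓; rule 4 ✓; rule 5 ✓.

CONJ CONJ CONJ PREP CONJ NOUN CONJ PREP ADV NOUN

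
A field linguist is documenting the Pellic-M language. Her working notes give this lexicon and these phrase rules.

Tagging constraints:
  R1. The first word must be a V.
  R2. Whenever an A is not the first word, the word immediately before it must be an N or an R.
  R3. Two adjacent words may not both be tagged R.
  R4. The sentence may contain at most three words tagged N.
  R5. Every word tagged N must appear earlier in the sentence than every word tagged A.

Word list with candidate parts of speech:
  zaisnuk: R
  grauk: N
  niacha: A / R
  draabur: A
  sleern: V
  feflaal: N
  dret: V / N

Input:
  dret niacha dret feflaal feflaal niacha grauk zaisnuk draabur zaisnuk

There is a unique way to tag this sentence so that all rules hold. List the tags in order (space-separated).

V R V N N R N R A R

Candidates per position — 1:dret {V,N}; 2:niacha {A,R}; 3:dret {V,N}; 4:feflaal {N}; 5:feflaal {N}; 6:niacha {A,R}; 7:grauk {N}; 8:zaisnuk {R}; 9:draabur {A}; 10:zaisnuk {R}.
Word 1 cannot be N — rule 1 would then fail for every completion. It is V.
Word 2 cannot be A — rule 2 would then fail for every completion. It is R.
Word 3 cannot be N — rule 4 would then fail for every completion. It is V.
Word 6 cannot be A — rule 5 would then fail for every completion. It is R.
The only consistent sequence is: V R V N N R N R A R.
Checking: rule 1 ✓; rule 2 ✓; rule 3 ✓; rule 4 ✓; rule 5 ✓.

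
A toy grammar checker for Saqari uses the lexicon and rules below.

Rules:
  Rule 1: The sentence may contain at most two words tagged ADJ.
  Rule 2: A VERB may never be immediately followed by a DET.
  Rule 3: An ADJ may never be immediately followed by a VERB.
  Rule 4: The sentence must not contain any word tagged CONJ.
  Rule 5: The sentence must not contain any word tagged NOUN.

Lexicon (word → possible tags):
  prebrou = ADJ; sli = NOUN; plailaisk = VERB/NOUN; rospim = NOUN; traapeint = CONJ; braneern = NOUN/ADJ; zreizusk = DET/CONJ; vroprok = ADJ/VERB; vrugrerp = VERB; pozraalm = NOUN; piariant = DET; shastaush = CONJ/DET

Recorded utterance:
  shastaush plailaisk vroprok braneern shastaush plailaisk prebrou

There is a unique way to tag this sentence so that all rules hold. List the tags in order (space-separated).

DET VERB VERB ADJ DET VERB ADJ

Candidates per position — 1:shastaush {CONJ,DET}; 2:plailaisk {VERB,NOUN}; 3:vroprok {ADJ,VERB}; 4:braneern {NOUN,ADJ}; 5:shastaush {CONJ,DET}; 6:plailaisk {VERB,NOUN}; 7:prebrou {ADJ}.
Position 1: tagging it CONJ would leave rule 4 unsatisfiable, so it must be DET.
Position 2: tagging it NOUN would leave rule 5 unsatisfiable, so it must be VERB.
Position 4: tagging it NOUN would leave rule 5 unsatisfiable, so it must be ADJ.
Position 5: tagging it CONJ would leave rule 4 unsatisfiable, so it must be DET.
Position 6: tagging it NOUN would leave rule 5 unsatisfiable, so it must be VERB.
Position 3: tagging it ADJ would leave rule 1 unsatisfiable, so it must be VERB.
The unique satisfying tagging is: DET VERB VERB ADJ DET VERB ADJ.
Verifying each rule — rule 1 satisfied; rule 2 satisfied; rule 3 satisfied; rule 4 satisfied; rule 5 satisfied.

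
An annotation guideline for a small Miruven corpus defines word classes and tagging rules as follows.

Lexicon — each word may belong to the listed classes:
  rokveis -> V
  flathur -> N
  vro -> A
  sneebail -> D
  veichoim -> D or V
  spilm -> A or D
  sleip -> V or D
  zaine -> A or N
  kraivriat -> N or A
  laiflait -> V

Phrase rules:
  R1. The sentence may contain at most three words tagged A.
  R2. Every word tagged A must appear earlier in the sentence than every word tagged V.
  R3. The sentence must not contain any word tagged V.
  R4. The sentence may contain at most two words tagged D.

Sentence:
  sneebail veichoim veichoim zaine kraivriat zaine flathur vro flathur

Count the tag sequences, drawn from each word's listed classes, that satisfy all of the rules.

Candidates per position — 1:sneebail {D}; 2:veichoim {D,V}; 3:veichoim {D,V}; 4:zaine {A,N}; 5:kraivriat {N,A}; 6:zaine {A,N}; 7:flathur {N}; 8:vro {A}; 9:flathur {N}.
There are 32 candidate sequences in total.
Every candidate sequence violates at least one rule; no consistent tagging exists.
Count = 0.

0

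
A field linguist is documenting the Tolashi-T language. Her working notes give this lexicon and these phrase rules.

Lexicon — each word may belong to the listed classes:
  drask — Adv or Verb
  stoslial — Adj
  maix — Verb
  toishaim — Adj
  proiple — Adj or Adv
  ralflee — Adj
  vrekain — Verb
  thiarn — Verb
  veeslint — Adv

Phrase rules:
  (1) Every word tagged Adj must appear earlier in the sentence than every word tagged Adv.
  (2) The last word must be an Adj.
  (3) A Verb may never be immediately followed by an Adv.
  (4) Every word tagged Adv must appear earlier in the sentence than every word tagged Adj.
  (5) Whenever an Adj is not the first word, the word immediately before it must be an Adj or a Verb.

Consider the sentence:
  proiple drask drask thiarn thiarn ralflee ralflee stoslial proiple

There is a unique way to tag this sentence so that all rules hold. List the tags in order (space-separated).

Adj Verb Verb Verb Verb Adj Adj Adj Adj

Candidates per position — 1:proiple {Adj,Adv}; 2:drask {Adv,Verb}; 3:drask {Adv,Verb}; 4:thiarn {Verb}; 5:thiarn {Verb}; 6:ralflee {Adj}; 7:ralflee {Adj}; 8:stoslial {Adj}; 9:proiple {Adj,Adv}.
Position 1: tagging it Adv would leave rule 1 unsatisfiable, so it must be Adj.
Position 2: tagging it Adv would leave rule 1 unsatisfiable, so it must be Verb.
Position 3: tagging it Adv would leave rule 1 unsatisfiable, so it must be Verb.
Position 9: tagging it Adv would leave rule 2 unsatisfiable, so it must be Adj.
The unique satisfying tagging is: Adj Verb Verb Verb Verb Adj Adj Adj Adj.
Verifying each rule — rule 1 satisfied; rule 2 satisfied; rule 3 satisfied; rule 4 satisfied; rule 5 satisfied.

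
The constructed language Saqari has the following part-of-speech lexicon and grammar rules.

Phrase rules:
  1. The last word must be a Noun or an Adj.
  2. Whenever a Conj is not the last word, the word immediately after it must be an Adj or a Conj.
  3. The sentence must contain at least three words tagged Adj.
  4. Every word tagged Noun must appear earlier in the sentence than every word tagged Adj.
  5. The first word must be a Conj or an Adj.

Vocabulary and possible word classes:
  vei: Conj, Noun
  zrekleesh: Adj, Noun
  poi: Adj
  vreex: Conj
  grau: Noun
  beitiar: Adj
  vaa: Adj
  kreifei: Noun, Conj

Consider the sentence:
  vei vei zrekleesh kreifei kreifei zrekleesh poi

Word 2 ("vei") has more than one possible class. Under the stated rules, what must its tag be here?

Candidates per position — 1:vei {Conj,Noun}; 2:vei {Conj,Noun}; 3:zrekleesh {Adj,Noun}; 4:kreifei {Noun,Conj}; 5:kreifei {Noun,Conj}; 6:zrekleesh {Adj,Noun}; 7:poi {Adj}.
Position 1: Noun is ruled out by rule 5; that leaves Conj.
Position 2: Noun is ruled out by rule 2; that leaves Conj.
Position 3: Noun is ruled out by rule 2; that leaves Adj.
Position 4: Noun is ruled out by rule 4; that leaves Conj.
Position 5: Noun is ruled out by rule 2; that leaves Conj.
Position 6: Noun is ruled out by rule 2; that leaves Adj.
The unique satisfying tagging is: Conj Conj Adj Conj Conj Adj Adj.
Verifying each rule — rule 1 satisfied; rule 2 satisfied; rule 3 satisfied; rule 4 satisfied; rule 5 satisfied.

Conj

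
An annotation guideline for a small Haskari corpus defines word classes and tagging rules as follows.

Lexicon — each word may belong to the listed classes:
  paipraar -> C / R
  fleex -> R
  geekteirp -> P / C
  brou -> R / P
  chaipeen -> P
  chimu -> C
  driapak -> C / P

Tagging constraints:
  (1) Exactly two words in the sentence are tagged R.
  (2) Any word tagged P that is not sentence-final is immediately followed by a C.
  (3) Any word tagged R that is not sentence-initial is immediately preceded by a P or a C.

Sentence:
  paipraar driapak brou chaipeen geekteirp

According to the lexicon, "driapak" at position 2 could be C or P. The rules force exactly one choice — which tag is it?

Candidates per position — 1:paipraar {C,R}; 2:driapak {C,P}; 3:brou {R,P}; 4:chaipeen {P}; 5:geekteirp {P,C}.
Word 1 cannot be C — rule 1 would then fail for every completion. It is R.
Word 2 cannot be P — rule 2 would then fail for every completion. It is C.
Word 3 cannot be P — rule 1 would then fail for every completion. It is R.
Word 5 cannot be P — rule 2 would then fail for every completion. It is C.
The only consistent sequence is: R C R P C.
Check: rule 1 satisfied; rule 2 satisfied; rule 3 satisfied.

C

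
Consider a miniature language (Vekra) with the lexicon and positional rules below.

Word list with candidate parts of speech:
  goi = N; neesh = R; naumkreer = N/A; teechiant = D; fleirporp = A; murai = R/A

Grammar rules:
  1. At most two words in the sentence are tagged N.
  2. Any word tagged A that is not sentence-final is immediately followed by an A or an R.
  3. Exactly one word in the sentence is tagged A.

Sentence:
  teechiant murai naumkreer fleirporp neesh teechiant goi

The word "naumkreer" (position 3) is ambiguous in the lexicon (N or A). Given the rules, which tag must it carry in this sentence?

N

Candidates per position — 1:teechiant {D}; 2:murai {R,A}; 3:naumkreer {N,A}; 4:fleirporp {A}; 5:neesh {R}; 6:teechiant {D}; 7:goi {N}.
At position 2, choosing A makes rule 3 impossible to satisfy; hence R.
At position 3, choosing A makes rule 3 impossible to satisfy; hence N.
The unique satisfying tagging is: D R N A R D N.
Check: rule 1 ok; rule 2 ok; rule 3 ok.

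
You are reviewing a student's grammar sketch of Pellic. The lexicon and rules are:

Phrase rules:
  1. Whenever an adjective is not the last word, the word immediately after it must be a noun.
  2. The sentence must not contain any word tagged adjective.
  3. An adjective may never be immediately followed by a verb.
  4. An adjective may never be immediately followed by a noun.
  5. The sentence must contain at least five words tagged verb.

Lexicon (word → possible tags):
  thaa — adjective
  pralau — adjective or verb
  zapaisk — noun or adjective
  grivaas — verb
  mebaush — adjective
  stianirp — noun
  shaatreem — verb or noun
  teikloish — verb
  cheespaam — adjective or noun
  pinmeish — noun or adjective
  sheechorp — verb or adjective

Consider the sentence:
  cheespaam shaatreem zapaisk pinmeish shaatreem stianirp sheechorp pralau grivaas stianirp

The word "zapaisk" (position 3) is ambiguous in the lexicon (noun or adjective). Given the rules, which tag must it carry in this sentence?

Candidates per position — 1:cheespaam {adjective,noun}; 2:shaatreem {verb,noun}; 3:zapaisk {noun,adjective}; 4:pinmeish {noun,adjective}; 5:shaatreem {verb,noun}; 6:stianirp {noun}; 7:sheechorp {verb,adjective}; 8:pralau {adjective,verb}; 9:grivaas {verb}; 10:stianirp {noun}.
If word 1 were adjective, no tagging could satisfy rule 2; so word 1 is noun.
If word 2 were noun, no tagging could satisfy rule 5; so word 2 is verb.
If word 3 were adjective, no tagging could satisfy rule 2; so word 3 is noun.
If word 4 were adjective, no tagging could satisfy rule 2; so word 4 is noun.
If word 5 were noun, no tagging could satisfy rule 5; so word 5 is verb.
If word 7 were adjective, no tagging could satisfy rule 1; so word 7 is verb.
If word 8 were adjective, no tagging could satisfy rule 1; so word 8 is verb.
The unique satisfying tagging is: noun verb noun noun verb noun verb verb verb noun.
Check: rule 1 ✓; rule 2 ✓; rule 3 ✓; rule 4 ✓; rule 5 ✓.

noun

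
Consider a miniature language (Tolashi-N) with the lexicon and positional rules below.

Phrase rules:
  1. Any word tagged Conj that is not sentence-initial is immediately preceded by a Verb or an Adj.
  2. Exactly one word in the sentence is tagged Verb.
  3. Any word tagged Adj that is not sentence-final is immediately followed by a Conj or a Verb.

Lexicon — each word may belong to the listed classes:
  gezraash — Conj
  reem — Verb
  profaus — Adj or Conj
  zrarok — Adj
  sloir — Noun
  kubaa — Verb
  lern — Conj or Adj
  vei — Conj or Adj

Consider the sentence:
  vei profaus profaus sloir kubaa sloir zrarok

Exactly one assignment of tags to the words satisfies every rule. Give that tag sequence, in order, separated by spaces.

Conj Adj Conj Noun Verb Noun Adj

Candidates per position — 1:vei {Conj,Adj}; 2:profaus {Adj,Conj}; 3:profaus {Adj,Conj}; 4:sloir {Noun}; 5:kubaa {Verb}; 6:sloir {Noun}; 7:zrarok {Adj}.
Position 3: Adj is ruled out by rule 3; that leaves Conj.
Position 2: Conj is ruled out by rule 1; that leaves Adj.
Position 1: Adj is ruled out by rule 3; that leaves Conj.
So the tagging must be: Conj Adj Conj Noun Verb Noun Adj.
Check: rule 1 ✓; rule 2 ✓; rule 3 ✓.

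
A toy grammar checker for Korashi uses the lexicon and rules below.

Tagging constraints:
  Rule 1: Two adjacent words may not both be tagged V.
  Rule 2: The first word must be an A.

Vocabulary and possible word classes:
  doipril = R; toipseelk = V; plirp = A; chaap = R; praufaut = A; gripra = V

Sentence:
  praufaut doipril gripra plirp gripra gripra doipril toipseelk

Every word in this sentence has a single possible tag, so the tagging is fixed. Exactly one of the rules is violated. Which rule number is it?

Fixed tagging: A R V A V V R V.
Checking each rule: R1 violated, R2 holds.
Only rule 1 fails.

1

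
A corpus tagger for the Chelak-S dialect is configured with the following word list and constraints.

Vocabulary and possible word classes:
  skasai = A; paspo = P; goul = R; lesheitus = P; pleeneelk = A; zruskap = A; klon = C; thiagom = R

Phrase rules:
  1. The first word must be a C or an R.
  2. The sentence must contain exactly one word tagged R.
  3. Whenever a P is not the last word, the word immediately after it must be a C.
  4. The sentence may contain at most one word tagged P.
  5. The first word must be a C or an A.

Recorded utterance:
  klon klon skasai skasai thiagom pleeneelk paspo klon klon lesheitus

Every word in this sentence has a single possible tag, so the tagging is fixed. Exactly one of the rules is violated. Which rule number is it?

4

Fixed tagging: C C A A R A P C C P.
Checking each rule: R1 holds, R2 holds, R3 holds, R4 violated, R5 holds.
Only rule 4 fails.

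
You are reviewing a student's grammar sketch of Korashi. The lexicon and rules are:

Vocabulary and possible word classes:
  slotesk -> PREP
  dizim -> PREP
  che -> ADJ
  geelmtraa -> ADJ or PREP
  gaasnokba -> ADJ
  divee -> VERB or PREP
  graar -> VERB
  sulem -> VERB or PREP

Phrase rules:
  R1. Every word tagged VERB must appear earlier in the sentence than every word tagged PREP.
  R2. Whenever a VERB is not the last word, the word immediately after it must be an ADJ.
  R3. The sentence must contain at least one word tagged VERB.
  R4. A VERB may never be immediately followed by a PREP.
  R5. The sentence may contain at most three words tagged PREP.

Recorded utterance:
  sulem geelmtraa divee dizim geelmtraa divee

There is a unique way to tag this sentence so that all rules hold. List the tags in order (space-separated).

Candidates per position — 1:sulem {VERB,PREP}; 2:geelmtraa {ADJ,PREP}; 3:divee {VERB,PREP}; 4:dizim {PREP}; 5:geelmtraa {ADJ,PREP}; 6:divee {VERB,PREP}.
Position 3: tagging it VERB would leave rule 2 unsatisfiable, so it must be PREP.
Position 6: tagging it VERB would leave rule 1 unsatisfiable, so it must be PREP.
Position 1: tagging it PREP would leave rule 3 unsatisfiable, so it must be VERB.
Position 2: tagging it PREP would leave rule 2 unsatisfiable, so it must be ADJ.
Position 5: tagging it PREP would leave rule 5 unsatisfiable, so it must be ADJ.
That leaves exactly one tagging: VERB ADJ PREP PREP ADJ PREP.
Check: rule 1 ok; rule 2 ok; rule 3 ok; rule 4 ok; rule 5 ok.

VERB ADJ PREP PREP ADJ PREP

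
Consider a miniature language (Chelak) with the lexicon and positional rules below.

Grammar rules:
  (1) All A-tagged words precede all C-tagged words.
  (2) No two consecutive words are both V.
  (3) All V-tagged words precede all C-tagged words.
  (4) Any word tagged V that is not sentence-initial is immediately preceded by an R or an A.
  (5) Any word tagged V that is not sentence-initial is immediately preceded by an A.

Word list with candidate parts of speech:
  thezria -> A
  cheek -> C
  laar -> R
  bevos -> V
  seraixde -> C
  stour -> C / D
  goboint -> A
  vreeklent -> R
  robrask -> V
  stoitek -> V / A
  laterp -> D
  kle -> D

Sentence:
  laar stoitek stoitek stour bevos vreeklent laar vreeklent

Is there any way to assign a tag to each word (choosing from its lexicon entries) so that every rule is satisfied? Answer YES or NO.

NO

Candidates per position — 1:laar {R}; 2:stoitek {V,A}; 3:stoitek {V,A}; 4:stour {C,D}; 5:bevos {V}; 6:vreeklent {R}; 7:laar {R}; 8:vreeklent {R}.
Rule 4 cannot be satisfied by any choice of tags from the lexicon.
So there is no consistent tagging.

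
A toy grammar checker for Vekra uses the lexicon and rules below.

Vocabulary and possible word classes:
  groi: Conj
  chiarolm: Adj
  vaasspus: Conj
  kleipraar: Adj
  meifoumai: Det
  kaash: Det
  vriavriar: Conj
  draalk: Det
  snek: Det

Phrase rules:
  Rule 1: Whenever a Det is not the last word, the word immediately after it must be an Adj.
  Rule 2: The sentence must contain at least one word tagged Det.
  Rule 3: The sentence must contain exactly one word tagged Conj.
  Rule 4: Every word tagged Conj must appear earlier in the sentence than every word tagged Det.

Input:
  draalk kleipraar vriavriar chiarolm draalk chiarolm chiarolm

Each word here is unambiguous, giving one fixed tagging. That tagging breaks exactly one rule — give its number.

4

Fixed tagging: Det Adj Conj Adj Det Adj Adj.
Checking each rule: R1 ✓, R2 ✓, R3 ✓, R4 ✗.
Only rule 4 fails.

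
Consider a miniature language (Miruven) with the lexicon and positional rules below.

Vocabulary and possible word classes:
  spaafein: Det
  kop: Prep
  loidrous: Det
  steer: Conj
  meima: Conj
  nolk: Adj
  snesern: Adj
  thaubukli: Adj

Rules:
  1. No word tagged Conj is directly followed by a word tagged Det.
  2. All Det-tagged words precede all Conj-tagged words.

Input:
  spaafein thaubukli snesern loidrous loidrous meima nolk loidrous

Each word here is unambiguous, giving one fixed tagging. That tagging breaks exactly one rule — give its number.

Fixed tagging: Det Adj Adj Det Det Conj Adj Det.
Rule check: R1 ok, R2 fails.
Only rule 2 fails.

2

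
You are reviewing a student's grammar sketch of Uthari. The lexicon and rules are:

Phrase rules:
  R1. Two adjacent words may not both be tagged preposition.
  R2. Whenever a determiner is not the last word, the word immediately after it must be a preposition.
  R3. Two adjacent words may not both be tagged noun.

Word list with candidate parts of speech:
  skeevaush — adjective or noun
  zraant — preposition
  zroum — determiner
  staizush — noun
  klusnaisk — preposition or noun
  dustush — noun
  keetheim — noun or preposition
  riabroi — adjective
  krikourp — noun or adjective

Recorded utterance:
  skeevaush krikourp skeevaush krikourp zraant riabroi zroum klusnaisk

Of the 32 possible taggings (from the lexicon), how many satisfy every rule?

Candidates per position — 1:skeevaush {adjective,noun}; 2:krikourp {noun,adjective}; 3:skeevaush {adjective,noun}; 4:krikourp {noun,adjective}; 5:zraant {preposition}; 6:riabroi {adjective}; 7:zroum {determiner}; 8:klusnaisk {preposition,noun}.
There are 32 candidate sequences in total.
Checking each against the rules leaves 8 sequences.
Count = 8.

8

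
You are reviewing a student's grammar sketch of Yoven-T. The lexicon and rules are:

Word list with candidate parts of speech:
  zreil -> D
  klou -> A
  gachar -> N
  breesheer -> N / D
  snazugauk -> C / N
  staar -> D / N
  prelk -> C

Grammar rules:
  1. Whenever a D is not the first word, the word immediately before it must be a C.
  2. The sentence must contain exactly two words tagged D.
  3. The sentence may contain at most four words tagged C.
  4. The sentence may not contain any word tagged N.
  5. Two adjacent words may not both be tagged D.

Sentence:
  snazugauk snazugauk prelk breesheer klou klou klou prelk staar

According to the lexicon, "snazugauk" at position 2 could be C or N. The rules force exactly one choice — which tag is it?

Candidates per position — 1:snazugauk {C,N}; 2:snazugauk {C,N}; 3:prelk {C}; 4:breesheer {N,D}; 5:klou {A}; 6:klou {A}; 7:klou {A}; 8:prelk {C}; 9:staar {D,N}.
If word 1 were N, no tagging could satisfy rule 4; so word 1 is C.
If word 2 were N, no tagging could satisfy rule 4; so word 2 is C.
If word 4 were N, no tagging could satisfy rule 2; so word 4 is D.
If word 9 were N, no tagging could satisfy rule 2; so word 9 is D.
The unique satisfying tagging is: C C C D A A A C D.
Checking: rule 1 ✓; rule 2 ✓; rule 3 ✓; rule 4 ✓; rule 5 ✓.

C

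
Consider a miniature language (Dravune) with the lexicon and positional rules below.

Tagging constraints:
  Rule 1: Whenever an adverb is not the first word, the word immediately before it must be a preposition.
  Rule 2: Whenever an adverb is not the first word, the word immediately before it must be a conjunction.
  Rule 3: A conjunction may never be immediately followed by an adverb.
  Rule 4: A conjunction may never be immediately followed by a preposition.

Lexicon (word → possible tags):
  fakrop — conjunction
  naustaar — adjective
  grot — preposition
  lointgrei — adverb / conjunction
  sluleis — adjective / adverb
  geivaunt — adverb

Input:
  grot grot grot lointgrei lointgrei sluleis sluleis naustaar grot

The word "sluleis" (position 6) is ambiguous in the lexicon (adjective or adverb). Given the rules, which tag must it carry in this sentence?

Candidates per position — 1:grot {preposition}; 2:grot {preposition}; 3:grot {preposition}; 4:lointgrei {adverb,conjunction}; 5:lointgrei {adverb,conjunction}; 6:sluleis {adjective,adverb}; 7:sluleis {adjective,adverb}; 8:naustaar {adjective}; 9:grot {preposition}.
At position 4, choosing adverb makes rule 2 impossible to satisfy; hence conjunction.
At position 5, choosing adverb makes rule 1 impossible to satisfy; hence conjunction.
At position 6, choosing adverb makes rule 1 impossible to satisfy; hence adjective.
At position 7, choosing adverb makes rule 1 impossible to satisfy; hence adjective.
So the tagging must be: preposition preposition preposition conjunction conjunction adjective adjective adjective preposition.
Verifying each rule — rule 1 holds; rule 2 holds; rule 3 holds; rule 4 holds.

adjective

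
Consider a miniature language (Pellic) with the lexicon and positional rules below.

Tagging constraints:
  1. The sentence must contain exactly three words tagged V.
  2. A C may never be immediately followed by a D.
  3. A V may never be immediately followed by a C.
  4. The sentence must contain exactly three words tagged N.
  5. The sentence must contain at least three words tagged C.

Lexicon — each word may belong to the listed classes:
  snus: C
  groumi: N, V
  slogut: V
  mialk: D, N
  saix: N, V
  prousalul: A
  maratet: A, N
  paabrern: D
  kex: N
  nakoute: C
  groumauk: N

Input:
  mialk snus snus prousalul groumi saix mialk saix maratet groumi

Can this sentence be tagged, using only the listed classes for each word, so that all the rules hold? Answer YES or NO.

NO

Candidates per position — 1:mialk {D,N}; 2:snus {C}; 3:snus {C}; 4:prousalul {A}; 5:groumi {N,V}; 6:saix {N,V}; 7:mialk {D,N}; 8:saix {N,V}; 9:maratet {A,N}; 10:groumi {N,V}.
Rule 5 cannot be satisfied by any choice of tags from the lexicon.
So there is no consistent tagging.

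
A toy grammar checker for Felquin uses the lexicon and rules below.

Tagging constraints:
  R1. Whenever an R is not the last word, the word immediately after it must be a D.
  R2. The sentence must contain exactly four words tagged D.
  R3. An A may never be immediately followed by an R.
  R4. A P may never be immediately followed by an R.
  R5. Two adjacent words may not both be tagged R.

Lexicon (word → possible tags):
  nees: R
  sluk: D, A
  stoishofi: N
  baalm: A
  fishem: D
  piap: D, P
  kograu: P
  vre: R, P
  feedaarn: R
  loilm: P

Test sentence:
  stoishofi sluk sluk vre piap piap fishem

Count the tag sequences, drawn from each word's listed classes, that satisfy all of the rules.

6

Candidates per position — 1:stoishofi {N}; 2:sluk {D,A}; 3:sluk {D,A}; 4:vre {R,P}; 5:piap {D,P}; 6:piap {D,P}; 7:fishem {D}.
There are 32 candidate sequences in total.
Checking each against the rules leaves 6 sequences.
Count = 6.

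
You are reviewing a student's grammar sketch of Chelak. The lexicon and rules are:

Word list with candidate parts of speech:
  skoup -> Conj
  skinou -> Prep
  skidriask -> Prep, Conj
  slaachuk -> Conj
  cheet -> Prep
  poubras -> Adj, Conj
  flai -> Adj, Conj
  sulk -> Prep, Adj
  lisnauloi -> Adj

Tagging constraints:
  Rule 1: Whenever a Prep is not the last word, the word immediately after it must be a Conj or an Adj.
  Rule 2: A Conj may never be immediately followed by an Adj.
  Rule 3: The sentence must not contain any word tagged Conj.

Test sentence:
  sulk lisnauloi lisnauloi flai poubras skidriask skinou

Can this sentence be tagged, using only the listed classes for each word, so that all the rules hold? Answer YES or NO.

Candidates per position — 1:sulk {Prep,Adj}; 2:lisnauloi {Adj}; 3:lisnauloi {Adj}; 4:flai {Adj,Conj}; 5:poubras {Adj,Conj}; 6:skidriask {Prep,Conj}; 7:skinou {Prep}.
Every candidate sequence violates at least one rule; no consistent tagging exists.

NO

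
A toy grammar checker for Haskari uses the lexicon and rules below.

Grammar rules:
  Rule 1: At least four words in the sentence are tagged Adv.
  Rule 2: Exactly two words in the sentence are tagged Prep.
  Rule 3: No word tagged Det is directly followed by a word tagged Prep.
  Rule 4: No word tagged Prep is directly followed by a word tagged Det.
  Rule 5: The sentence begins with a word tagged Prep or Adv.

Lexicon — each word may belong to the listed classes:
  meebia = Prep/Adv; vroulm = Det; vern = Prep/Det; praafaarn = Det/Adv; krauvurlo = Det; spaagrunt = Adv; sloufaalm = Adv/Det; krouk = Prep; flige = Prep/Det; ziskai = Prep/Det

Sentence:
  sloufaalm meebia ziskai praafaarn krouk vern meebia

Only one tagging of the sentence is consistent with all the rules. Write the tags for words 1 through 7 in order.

Candidates per position — 1:sloufaalm {Adv,Det}; 2:meebia {Prep,Adv}; 3:ziskai {Prep,Det}; 4:praafaarn {Det,Adv}; 5:krouk {Prep}; 6:vern {Prep,Det}; 7:meebia {Prep,Adv}.
If word 1 were Det, no tagging could satisfy rule 1; so word 1 is Adv.
If word 2 were Prep, no tagging could satisfy rule 1; so word 2 is Adv.
If word 4 were Det, no tagging could satisfy rule 1; so word 4 is Adv.
If word 6 were Det, no tagging could satisfy rule 4; so word 6 is Prep.
If word 7 were Prep, no tagging could satisfy rule 1; so word 7 is Adv.
If word 3 were Prep, no tagging could satisfy rule 2; so word 3 is Det.
So the tagging must be: Adv Adv Det Adv Prep Prep Adv.
Checking: rule 1 ok; rule 2 ok; rule 3 ok; rule 4 ok; rule 5 ok.

Adv Adv Det Adv Prep Prep Adv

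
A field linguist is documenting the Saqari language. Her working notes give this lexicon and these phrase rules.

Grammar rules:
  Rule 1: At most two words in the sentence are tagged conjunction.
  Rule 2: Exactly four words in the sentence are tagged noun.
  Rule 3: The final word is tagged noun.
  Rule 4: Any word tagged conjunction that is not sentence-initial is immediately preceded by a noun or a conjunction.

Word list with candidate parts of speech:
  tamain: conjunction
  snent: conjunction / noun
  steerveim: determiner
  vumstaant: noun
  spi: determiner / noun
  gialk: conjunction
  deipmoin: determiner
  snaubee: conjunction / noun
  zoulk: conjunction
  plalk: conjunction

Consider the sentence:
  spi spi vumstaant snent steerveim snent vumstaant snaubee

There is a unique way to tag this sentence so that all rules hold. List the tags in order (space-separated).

Candidates per position — 1:spi {determiner,noun}; 2:spi {determiner,noun}; 3:vumstaant {noun}; 4:snent {conjunction,noun}; 5:steerveim {determiner}; 6:snent {conjunction,noun}; 7:vumstaant {noun}; 8:snaubee {conjunction,noun}.
Word 6 cannot be conjunction — rule 4 would then fail for every completion. It is noun.
Word 8 cannot be conjunction — rule 3 would then fail for every completion. It is noun.
Word 1 cannot be noun — rule 2 would then fail for every completion. It is determiner.
Word 2 cannot be noun — rule 2 would then fail for every completion. It is determiner.
Word 4 cannot be noun — rule 2 would then fail for every completion. It is conjunction.
That leaves exactly one tagging: determiner determiner noun conjunction determiner noun noun noun.
Checking: rule 1 satisfied; rule 2 satisfied; rule 3 satisfied; rule 4 satisfied.

determiner determiner noun conjunction determiner noun noun noun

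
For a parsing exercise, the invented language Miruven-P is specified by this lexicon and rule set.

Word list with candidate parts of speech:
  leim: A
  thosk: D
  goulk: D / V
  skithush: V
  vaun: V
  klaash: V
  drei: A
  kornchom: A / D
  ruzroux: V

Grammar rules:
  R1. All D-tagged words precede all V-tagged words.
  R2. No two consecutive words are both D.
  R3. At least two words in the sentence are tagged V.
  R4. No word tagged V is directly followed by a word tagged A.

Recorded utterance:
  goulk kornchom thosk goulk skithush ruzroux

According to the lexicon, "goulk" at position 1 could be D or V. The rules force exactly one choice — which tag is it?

Candidates per position — 1:goulk {D,V}; 2:kornchom {A,D}; 3:thosk {D}; 4:goulk {D,V}; 5:skithush {V}; 6:ruzroux {V}.
At position 1, choosing V makes rule 1 impossible to satisfy; hence D.
At position 2, choosing D makes rule 2 impossible to satisfy; hence A.
At position 4, choosing D makes rule 2 impossible to satisfy; hence V.
So the tagging must be: D A D V V V.
Verifying each rule — rule 1 satisfied; rule 2 satisfied; rule 3 satisfied; rule 4 satisfied.

D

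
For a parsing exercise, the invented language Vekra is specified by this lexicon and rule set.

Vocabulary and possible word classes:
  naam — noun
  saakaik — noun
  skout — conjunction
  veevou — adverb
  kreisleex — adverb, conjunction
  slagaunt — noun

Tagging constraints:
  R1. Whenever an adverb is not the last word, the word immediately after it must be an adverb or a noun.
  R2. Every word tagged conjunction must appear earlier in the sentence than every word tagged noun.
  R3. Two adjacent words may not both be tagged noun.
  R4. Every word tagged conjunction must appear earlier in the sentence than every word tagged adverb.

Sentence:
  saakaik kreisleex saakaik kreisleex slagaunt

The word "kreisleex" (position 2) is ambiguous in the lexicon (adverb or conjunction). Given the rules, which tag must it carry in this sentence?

adverb

Candidates per position — 1:saakaik {noun}; 2:kreisleex {adverb,conjunction}; 3:saakaik {noun}; 4:kreisleex {adverb,conjunction}; 5:slagaunt {noun}.
At position 2, choosing conjunction makes rule 2 impossible to satisfy; hence adverb.
At position 4, choosing conjunction makes rule 2 impossible to satisfy; hence adverb.
The unique satisfying tagging is: noun adverb noun adverb noun.
Checking: rule 1 satisfied; rule 2 satisfied; rule 3 satisfied; rule 4 satisfied.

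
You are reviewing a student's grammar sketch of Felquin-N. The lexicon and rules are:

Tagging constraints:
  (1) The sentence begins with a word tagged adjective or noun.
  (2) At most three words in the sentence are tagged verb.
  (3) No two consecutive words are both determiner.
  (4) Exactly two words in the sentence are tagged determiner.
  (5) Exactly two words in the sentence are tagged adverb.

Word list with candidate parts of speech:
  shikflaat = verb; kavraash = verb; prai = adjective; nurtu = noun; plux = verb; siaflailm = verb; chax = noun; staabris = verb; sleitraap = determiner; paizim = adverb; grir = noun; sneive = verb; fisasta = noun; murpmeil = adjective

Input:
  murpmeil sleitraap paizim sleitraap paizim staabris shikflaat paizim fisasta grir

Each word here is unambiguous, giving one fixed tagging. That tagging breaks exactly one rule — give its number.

5

Fixed tagging: adjective determiner adverb determiner adverb verb verb adverb noun noun.
Rule check: R1 ok, R2 ok, R3 ok, R4 ok, R5 fails.
Only rule 5 fails.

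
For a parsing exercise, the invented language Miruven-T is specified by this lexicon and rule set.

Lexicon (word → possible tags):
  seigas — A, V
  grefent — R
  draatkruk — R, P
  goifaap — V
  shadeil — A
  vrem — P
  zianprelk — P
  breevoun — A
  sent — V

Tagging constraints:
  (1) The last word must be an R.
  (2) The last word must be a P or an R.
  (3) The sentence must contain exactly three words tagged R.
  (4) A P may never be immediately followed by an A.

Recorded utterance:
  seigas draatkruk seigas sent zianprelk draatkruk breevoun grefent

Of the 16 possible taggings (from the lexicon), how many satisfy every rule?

Candidates per position — 1:seigas {A,V}; 2:draatkruk {R,P}; 3:seigas {A,V}; 4:sent {V}; 5:zianprelk {P}; 6:draatkruk {R,P}; 7:breevoun {A}; 8:grefent {R}.
There are 16 candidate sequences in total.
The sequences that satisfy every rule: A R A V P R A R; A R V V P R A R; V R A V P R A R; V R V V P R A R.
Count = 4.

4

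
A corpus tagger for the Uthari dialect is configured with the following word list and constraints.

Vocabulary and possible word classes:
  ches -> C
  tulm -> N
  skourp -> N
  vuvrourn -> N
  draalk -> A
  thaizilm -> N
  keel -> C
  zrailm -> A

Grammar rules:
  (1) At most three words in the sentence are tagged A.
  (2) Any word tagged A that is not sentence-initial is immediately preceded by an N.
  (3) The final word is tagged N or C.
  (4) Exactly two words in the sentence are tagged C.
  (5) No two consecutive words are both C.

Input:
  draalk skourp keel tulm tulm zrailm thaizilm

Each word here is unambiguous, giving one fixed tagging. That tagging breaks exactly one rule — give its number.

4

Fixed tagging: A N C N N A N.
Applying the rules: R1 pass, R2 pass, R3 pass, R4 fail, R5 pass.
Only rule 4 fails.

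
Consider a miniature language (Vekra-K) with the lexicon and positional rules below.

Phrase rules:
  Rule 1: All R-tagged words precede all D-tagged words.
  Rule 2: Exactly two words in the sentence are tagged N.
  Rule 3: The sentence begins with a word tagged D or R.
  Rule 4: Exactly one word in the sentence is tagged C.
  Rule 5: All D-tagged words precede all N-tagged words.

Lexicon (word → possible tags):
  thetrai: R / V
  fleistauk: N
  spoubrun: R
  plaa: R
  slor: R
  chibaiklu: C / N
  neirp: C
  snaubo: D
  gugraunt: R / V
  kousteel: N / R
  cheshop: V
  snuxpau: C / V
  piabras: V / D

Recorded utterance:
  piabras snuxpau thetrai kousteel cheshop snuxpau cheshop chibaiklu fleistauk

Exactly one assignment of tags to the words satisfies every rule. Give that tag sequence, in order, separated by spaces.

Candidates per position — 1:piabras {V,D}; 2:snuxpau {C,V}; 3:thetrai {R,V}; 4:kousteel {N,R}; 5:cheshop {V}; 6:snuxpau {C,V}; 7:cheshop {V}; 8:chibaiklu {C,N}; 9:fleistauk {N}.
If word 1 were V, no tagging could satisfy rule 3; so word 1 is D.
If word 3 were R, no tagging could satisfy rule 1; so word 3 is V.
If word 4 were R, no tagging could satisfy rule 1; so word 4 is N.
If word 8 were N, no tagging could satisfy rule 2; so word 8 is C.
If word 2 were C, no tagging could satisfy rule 4; so word 2 is V.
If word 6 were C, no tagging could satisfy rule 4; so word 6 is V.
The unique satisfying tagging is: D V V N V V V C N.
Check: rule 1 ok; rule 2 ok; rule 3 ok; rule 4 ok; rule 5 ok.

D V V N V V V C N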